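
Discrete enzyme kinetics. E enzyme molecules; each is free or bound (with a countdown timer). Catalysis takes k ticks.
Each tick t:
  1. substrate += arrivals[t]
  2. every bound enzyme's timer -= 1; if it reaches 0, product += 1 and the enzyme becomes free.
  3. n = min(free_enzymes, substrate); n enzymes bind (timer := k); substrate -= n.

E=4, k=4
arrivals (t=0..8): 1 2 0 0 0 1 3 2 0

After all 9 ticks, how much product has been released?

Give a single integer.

t=0: arr=1 -> substrate=0 bound=1 product=0
t=1: arr=2 -> substrate=0 bound=3 product=0
t=2: arr=0 -> substrate=0 bound=3 product=0
t=3: arr=0 -> substrate=0 bound=3 product=0
t=4: arr=0 -> substrate=0 bound=2 product=1
t=5: arr=1 -> substrate=0 bound=1 product=3
t=6: arr=3 -> substrate=0 bound=4 product=3
t=7: arr=2 -> substrate=2 bound=4 product=3
t=8: arr=0 -> substrate=2 bound=4 product=3

Answer: 3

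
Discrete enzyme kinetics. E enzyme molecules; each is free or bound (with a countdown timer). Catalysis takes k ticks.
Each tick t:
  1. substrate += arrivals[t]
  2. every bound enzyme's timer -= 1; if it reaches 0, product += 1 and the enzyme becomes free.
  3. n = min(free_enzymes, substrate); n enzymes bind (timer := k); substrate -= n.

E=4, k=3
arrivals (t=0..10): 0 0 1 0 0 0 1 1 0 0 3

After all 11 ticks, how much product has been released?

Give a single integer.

Answer: 3

Derivation:
t=0: arr=0 -> substrate=0 bound=0 product=0
t=1: arr=0 -> substrate=0 bound=0 product=0
t=2: arr=1 -> substrate=0 bound=1 product=0
t=3: arr=0 -> substrate=0 bound=1 product=0
t=4: arr=0 -> substrate=0 bound=1 product=0
t=5: arr=0 -> substrate=0 bound=0 product=1
t=6: arr=1 -> substrate=0 bound=1 product=1
t=7: arr=1 -> substrate=0 bound=2 product=1
t=8: arr=0 -> substrate=0 bound=2 product=1
t=9: arr=0 -> substrate=0 bound=1 product=2
t=10: arr=3 -> substrate=0 bound=3 product=3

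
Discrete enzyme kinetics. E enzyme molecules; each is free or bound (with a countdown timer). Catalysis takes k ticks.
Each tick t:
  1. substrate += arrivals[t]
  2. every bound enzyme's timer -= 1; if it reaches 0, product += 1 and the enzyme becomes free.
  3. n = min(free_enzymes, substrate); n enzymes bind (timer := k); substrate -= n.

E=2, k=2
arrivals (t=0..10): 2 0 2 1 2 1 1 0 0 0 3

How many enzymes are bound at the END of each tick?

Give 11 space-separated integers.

Answer: 2 2 2 2 2 2 2 2 1 1 2

Derivation:
t=0: arr=2 -> substrate=0 bound=2 product=0
t=1: arr=0 -> substrate=0 bound=2 product=0
t=2: arr=2 -> substrate=0 bound=2 product=2
t=3: arr=1 -> substrate=1 bound=2 product=2
t=4: arr=2 -> substrate=1 bound=2 product=4
t=5: arr=1 -> substrate=2 bound=2 product=4
t=6: arr=1 -> substrate=1 bound=2 product=6
t=7: arr=0 -> substrate=1 bound=2 product=6
t=8: arr=0 -> substrate=0 bound=1 product=8
t=9: arr=0 -> substrate=0 bound=1 product=8
t=10: arr=3 -> substrate=1 bound=2 product=9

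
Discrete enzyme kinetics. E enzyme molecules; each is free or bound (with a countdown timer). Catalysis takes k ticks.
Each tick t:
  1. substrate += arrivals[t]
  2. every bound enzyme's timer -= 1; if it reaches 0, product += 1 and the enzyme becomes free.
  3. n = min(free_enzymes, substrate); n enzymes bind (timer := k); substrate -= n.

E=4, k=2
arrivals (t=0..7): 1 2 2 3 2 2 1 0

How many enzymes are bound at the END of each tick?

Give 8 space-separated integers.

t=0: arr=1 -> substrate=0 bound=1 product=0
t=1: arr=2 -> substrate=0 bound=3 product=0
t=2: arr=2 -> substrate=0 bound=4 product=1
t=3: arr=3 -> substrate=1 bound=4 product=3
t=4: arr=2 -> substrate=1 bound=4 product=5
t=5: arr=2 -> substrate=1 bound=4 product=7
t=6: arr=1 -> substrate=0 bound=4 product=9
t=7: arr=0 -> substrate=0 bound=2 product=11

Answer: 1 3 4 4 4 4 4 2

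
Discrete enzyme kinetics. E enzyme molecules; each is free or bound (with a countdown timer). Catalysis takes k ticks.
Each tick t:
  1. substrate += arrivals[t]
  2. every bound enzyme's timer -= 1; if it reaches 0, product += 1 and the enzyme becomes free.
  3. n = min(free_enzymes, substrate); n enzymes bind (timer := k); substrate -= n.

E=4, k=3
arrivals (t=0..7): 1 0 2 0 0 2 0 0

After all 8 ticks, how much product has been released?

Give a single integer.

Answer: 3

Derivation:
t=0: arr=1 -> substrate=0 bound=1 product=0
t=1: arr=0 -> substrate=0 bound=1 product=0
t=2: arr=2 -> substrate=0 bound=3 product=0
t=3: arr=0 -> substrate=0 bound=2 product=1
t=4: arr=0 -> substrate=0 bound=2 product=1
t=5: arr=2 -> substrate=0 bound=2 product=3
t=6: arr=0 -> substrate=0 bound=2 product=3
t=7: arr=0 -> substrate=0 bound=2 product=3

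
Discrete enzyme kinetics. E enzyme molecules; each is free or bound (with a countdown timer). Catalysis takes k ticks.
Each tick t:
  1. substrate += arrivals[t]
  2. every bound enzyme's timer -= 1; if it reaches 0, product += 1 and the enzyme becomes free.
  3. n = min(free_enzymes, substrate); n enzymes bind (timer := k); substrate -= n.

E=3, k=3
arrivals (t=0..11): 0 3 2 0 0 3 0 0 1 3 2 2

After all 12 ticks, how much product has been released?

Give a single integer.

Answer: 9

Derivation:
t=0: arr=0 -> substrate=0 bound=0 product=0
t=1: arr=3 -> substrate=0 bound=3 product=0
t=2: arr=2 -> substrate=2 bound=3 product=0
t=3: arr=0 -> substrate=2 bound=3 product=0
t=4: arr=0 -> substrate=0 bound=2 product=3
t=5: arr=3 -> substrate=2 bound=3 product=3
t=6: arr=0 -> substrate=2 bound=3 product=3
t=7: arr=0 -> substrate=0 bound=3 product=5
t=8: arr=1 -> substrate=0 bound=3 product=6
t=9: arr=3 -> substrate=3 bound=3 product=6
t=10: arr=2 -> substrate=3 bound=3 product=8
t=11: arr=2 -> substrate=4 bound=3 product=9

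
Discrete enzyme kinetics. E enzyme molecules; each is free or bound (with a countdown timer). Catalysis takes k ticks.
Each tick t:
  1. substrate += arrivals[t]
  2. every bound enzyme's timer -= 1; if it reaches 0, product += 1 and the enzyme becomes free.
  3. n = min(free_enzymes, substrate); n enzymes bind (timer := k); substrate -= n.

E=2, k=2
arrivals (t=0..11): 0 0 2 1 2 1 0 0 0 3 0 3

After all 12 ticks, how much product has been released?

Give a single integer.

t=0: arr=0 -> substrate=0 bound=0 product=0
t=1: arr=0 -> substrate=0 bound=0 product=0
t=2: arr=2 -> substrate=0 bound=2 product=0
t=3: arr=1 -> substrate=1 bound=2 product=0
t=4: arr=2 -> substrate=1 bound=2 product=2
t=5: arr=1 -> substrate=2 bound=2 product=2
t=6: arr=0 -> substrate=0 bound=2 product=4
t=7: arr=0 -> substrate=0 bound=2 product=4
t=8: arr=0 -> substrate=0 bound=0 product=6
t=9: arr=3 -> substrate=1 bound=2 product=6
t=10: arr=0 -> substrate=1 bound=2 product=6
t=11: arr=3 -> substrate=2 bound=2 product=8

Answer: 8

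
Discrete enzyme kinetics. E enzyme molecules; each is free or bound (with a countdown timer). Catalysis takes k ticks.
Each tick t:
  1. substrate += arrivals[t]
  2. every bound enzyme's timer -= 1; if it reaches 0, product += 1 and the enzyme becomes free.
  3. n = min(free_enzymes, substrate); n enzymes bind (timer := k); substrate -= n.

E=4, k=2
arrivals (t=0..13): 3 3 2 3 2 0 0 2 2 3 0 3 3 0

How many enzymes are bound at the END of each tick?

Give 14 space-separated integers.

Answer: 3 4 4 4 4 4 2 3 4 4 3 4 4 3

Derivation:
t=0: arr=3 -> substrate=0 bound=3 product=0
t=1: arr=3 -> substrate=2 bound=4 product=0
t=2: arr=2 -> substrate=1 bound=4 product=3
t=3: arr=3 -> substrate=3 bound=4 product=4
t=4: arr=2 -> substrate=2 bound=4 product=7
t=5: arr=0 -> substrate=1 bound=4 product=8
t=6: arr=0 -> substrate=0 bound=2 product=11
t=7: arr=2 -> substrate=0 bound=3 product=12
t=8: arr=2 -> substrate=0 bound=4 product=13
t=9: arr=3 -> substrate=1 bound=4 product=15
t=10: arr=0 -> substrate=0 bound=3 product=17
t=11: arr=3 -> substrate=0 bound=4 product=19
t=12: arr=3 -> substrate=2 bound=4 product=20
t=13: arr=0 -> substrate=0 bound=3 product=23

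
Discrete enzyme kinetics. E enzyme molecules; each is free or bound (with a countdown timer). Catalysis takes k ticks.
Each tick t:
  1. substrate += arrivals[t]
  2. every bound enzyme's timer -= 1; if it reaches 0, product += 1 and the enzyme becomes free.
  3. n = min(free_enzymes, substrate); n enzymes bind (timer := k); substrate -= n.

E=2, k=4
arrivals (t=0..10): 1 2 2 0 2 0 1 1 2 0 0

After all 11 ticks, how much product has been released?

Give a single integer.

t=0: arr=1 -> substrate=0 bound=1 product=0
t=1: arr=2 -> substrate=1 bound=2 product=0
t=2: arr=2 -> substrate=3 bound=2 product=0
t=3: arr=0 -> substrate=3 bound=2 product=0
t=4: arr=2 -> substrate=4 bound=2 product=1
t=5: arr=0 -> substrate=3 bound=2 product=2
t=6: arr=1 -> substrate=4 bound=2 product=2
t=7: arr=1 -> substrate=5 bound=2 product=2
t=8: arr=2 -> substrate=6 bound=2 product=3
t=9: arr=0 -> substrate=5 bound=2 product=4
t=10: arr=0 -> substrate=5 bound=2 product=4

Answer: 4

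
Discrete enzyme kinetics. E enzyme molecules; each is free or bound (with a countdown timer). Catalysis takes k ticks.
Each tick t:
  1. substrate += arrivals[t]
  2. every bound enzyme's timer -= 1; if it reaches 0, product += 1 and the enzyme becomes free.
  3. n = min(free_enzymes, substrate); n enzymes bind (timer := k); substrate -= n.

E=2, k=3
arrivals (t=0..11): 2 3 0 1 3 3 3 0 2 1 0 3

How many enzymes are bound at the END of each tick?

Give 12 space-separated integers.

t=0: arr=2 -> substrate=0 bound=2 product=0
t=1: arr=3 -> substrate=3 bound=2 product=0
t=2: arr=0 -> substrate=3 bound=2 product=0
t=3: arr=1 -> substrate=2 bound=2 product=2
t=4: arr=3 -> substrate=5 bound=2 product=2
t=5: arr=3 -> substrate=8 bound=2 product=2
t=6: arr=3 -> substrate=9 bound=2 product=4
t=7: arr=0 -> substrate=9 bound=2 product=4
t=8: arr=2 -> substrate=11 bound=2 product=4
t=9: arr=1 -> substrate=10 bound=2 product=6
t=10: arr=0 -> substrate=10 bound=2 product=6
t=11: arr=3 -> substrate=13 bound=2 product=6

Answer: 2 2 2 2 2 2 2 2 2 2 2 2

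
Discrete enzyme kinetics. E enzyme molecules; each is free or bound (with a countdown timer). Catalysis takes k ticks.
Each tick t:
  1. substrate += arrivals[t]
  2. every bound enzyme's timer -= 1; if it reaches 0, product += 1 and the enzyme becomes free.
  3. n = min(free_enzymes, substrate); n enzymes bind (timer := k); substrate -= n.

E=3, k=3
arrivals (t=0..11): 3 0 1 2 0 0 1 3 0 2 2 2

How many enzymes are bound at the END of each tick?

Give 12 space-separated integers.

Answer: 3 3 3 3 3 3 1 3 3 3 3 3

Derivation:
t=0: arr=3 -> substrate=0 bound=3 product=0
t=1: arr=0 -> substrate=0 bound=3 product=0
t=2: arr=1 -> substrate=1 bound=3 product=0
t=3: arr=2 -> substrate=0 bound=3 product=3
t=4: arr=0 -> substrate=0 bound=3 product=3
t=5: arr=0 -> substrate=0 bound=3 product=3
t=6: arr=1 -> substrate=0 bound=1 product=6
t=7: arr=3 -> substrate=1 bound=3 product=6
t=8: arr=0 -> substrate=1 bound=3 product=6
t=9: arr=2 -> substrate=2 bound=3 product=7
t=10: arr=2 -> substrate=2 bound=3 product=9
t=11: arr=2 -> substrate=4 bound=3 product=9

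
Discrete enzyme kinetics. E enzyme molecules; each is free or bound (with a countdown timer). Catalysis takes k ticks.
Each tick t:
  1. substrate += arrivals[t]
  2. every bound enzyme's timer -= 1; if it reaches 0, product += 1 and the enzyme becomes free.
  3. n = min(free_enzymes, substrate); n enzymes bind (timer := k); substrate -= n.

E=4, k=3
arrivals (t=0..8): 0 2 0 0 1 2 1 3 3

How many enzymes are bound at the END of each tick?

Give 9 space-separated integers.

t=0: arr=0 -> substrate=0 bound=0 product=0
t=1: arr=2 -> substrate=0 bound=2 product=0
t=2: arr=0 -> substrate=0 bound=2 product=0
t=3: arr=0 -> substrate=0 bound=2 product=0
t=4: arr=1 -> substrate=0 bound=1 product=2
t=5: arr=2 -> substrate=0 bound=3 product=2
t=6: arr=1 -> substrate=0 bound=4 product=2
t=7: arr=3 -> substrate=2 bound=4 product=3
t=8: arr=3 -> substrate=3 bound=4 product=5

Answer: 0 2 2 2 1 3 4 4 4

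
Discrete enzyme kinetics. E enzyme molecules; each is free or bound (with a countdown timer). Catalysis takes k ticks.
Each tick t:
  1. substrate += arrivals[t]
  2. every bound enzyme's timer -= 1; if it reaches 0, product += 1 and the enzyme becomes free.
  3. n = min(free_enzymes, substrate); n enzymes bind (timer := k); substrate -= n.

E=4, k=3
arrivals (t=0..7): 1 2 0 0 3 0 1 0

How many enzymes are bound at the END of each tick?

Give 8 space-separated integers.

Answer: 1 3 3 2 3 3 4 1

Derivation:
t=0: arr=1 -> substrate=0 bound=1 product=0
t=1: arr=2 -> substrate=0 bound=3 product=0
t=2: arr=0 -> substrate=0 bound=3 product=0
t=3: arr=0 -> substrate=0 bound=2 product=1
t=4: arr=3 -> substrate=0 bound=3 product=3
t=5: arr=0 -> substrate=0 bound=3 product=3
t=6: arr=1 -> substrate=0 bound=4 product=3
t=7: arr=0 -> substrate=0 bound=1 product=6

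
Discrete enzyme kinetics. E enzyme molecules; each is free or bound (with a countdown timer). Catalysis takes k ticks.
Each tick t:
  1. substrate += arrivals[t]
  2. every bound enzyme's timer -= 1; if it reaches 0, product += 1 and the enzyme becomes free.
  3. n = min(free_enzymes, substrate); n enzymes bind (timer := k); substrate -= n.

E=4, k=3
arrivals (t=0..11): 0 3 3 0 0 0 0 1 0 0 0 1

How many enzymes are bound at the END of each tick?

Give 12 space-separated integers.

Answer: 0 3 4 4 3 2 2 1 1 1 0 1

Derivation:
t=0: arr=0 -> substrate=0 bound=0 product=0
t=1: arr=3 -> substrate=0 bound=3 product=0
t=2: arr=3 -> substrate=2 bound=4 product=0
t=3: arr=0 -> substrate=2 bound=4 product=0
t=4: arr=0 -> substrate=0 bound=3 product=3
t=5: arr=0 -> substrate=0 bound=2 product=4
t=6: arr=0 -> substrate=0 bound=2 product=4
t=7: arr=1 -> substrate=0 bound=1 product=6
t=8: arr=0 -> substrate=0 bound=1 product=6
t=9: arr=0 -> substrate=0 bound=1 product=6
t=10: arr=0 -> substrate=0 bound=0 product=7
t=11: arr=1 -> substrate=0 bound=1 product=7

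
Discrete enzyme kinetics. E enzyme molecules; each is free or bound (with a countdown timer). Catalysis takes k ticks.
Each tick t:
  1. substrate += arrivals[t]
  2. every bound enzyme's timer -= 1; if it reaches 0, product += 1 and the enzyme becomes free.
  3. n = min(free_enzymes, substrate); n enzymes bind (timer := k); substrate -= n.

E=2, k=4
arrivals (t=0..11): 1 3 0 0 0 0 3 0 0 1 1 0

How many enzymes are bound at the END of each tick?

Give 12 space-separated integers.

t=0: arr=1 -> substrate=0 bound=1 product=0
t=1: arr=3 -> substrate=2 bound=2 product=0
t=2: arr=0 -> substrate=2 bound=2 product=0
t=3: arr=0 -> substrate=2 bound=2 product=0
t=4: arr=0 -> substrate=1 bound=2 product=1
t=5: arr=0 -> substrate=0 bound=2 product=2
t=6: arr=3 -> substrate=3 bound=2 product=2
t=7: arr=0 -> substrate=3 bound=2 product=2
t=8: arr=0 -> substrate=2 bound=2 product=3
t=9: arr=1 -> substrate=2 bound=2 product=4
t=10: arr=1 -> substrate=3 bound=2 product=4
t=11: arr=0 -> substrate=3 bound=2 product=4

Answer: 1 2 2 2 2 2 2 2 2 2 2 2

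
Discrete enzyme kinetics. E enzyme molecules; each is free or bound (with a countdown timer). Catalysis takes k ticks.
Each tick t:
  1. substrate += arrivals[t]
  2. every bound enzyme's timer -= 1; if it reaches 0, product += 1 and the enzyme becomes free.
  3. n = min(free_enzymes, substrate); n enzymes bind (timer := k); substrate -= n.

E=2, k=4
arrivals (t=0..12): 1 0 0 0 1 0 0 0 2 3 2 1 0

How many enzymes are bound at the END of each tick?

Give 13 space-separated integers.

t=0: arr=1 -> substrate=0 bound=1 product=0
t=1: arr=0 -> substrate=0 bound=1 product=0
t=2: arr=0 -> substrate=0 bound=1 product=0
t=3: arr=0 -> substrate=0 bound=1 product=0
t=4: arr=1 -> substrate=0 bound=1 product=1
t=5: arr=0 -> substrate=0 bound=1 product=1
t=6: arr=0 -> substrate=0 bound=1 product=1
t=7: arr=0 -> substrate=0 bound=1 product=1
t=8: arr=2 -> substrate=0 bound=2 product=2
t=9: arr=3 -> substrate=3 bound=2 product=2
t=10: arr=2 -> substrate=5 bound=2 product=2
t=11: arr=1 -> substrate=6 bound=2 product=2
t=12: arr=0 -> substrate=4 bound=2 product=4

Answer: 1 1 1 1 1 1 1 1 2 2 2 2 2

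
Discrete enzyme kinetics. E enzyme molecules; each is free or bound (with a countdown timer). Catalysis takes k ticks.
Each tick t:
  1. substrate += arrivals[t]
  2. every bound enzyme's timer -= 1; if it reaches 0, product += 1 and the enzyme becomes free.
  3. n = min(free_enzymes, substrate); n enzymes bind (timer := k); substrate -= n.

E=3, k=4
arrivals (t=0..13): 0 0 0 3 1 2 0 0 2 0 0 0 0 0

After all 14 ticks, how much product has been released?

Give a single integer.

t=0: arr=0 -> substrate=0 bound=0 product=0
t=1: arr=0 -> substrate=0 bound=0 product=0
t=2: arr=0 -> substrate=0 bound=0 product=0
t=3: arr=3 -> substrate=0 bound=3 product=0
t=4: arr=1 -> substrate=1 bound=3 product=0
t=5: arr=2 -> substrate=3 bound=3 product=0
t=6: arr=0 -> substrate=3 bound=3 product=0
t=7: arr=0 -> substrate=0 bound=3 product=3
t=8: arr=2 -> substrate=2 bound=3 product=3
t=9: arr=0 -> substrate=2 bound=3 product=3
t=10: arr=0 -> substrate=2 bound=3 product=3
t=11: arr=0 -> substrate=0 bound=2 product=6
t=12: arr=0 -> substrate=0 bound=2 product=6
t=13: arr=0 -> substrate=0 bound=2 product=6

Answer: 6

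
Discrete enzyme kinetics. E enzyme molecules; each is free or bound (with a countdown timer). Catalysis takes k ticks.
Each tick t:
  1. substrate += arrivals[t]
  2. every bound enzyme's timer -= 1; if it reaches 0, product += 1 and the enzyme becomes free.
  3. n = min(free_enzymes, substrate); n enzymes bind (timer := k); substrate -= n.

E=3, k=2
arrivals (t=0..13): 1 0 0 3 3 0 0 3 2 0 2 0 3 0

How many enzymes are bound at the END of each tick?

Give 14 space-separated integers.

Answer: 1 1 0 3 3 3 3 3 3 2 3 2 3 3

Derivation:
t=0: arr=1 -> substrate=0 bound=1 product=0
t=1: arr=0 -> substrate=0 bound=1 product=0
t=2: arr=0 -> substrate=0 bound=0 product=1
t=3: arr=3 -> substrate=0 bound=3 product=1
t=4: arr=3 -> substrate=3 bound=3 product=1
t=5: arr=0 -> substrate=0 bound=3 product=4
t=6: arr=0 -> substrate=0 bound=3 product=4
t=7: arr=3 -> substrate=0 bound=3 product=7
t=8: arr=2 -> substrate=2 bound=3 product=7
t=9: arr=0 -> substrate=0 bound=2 product=10
t=10: arr=2 -> substrate=1 bound=3 product=10
t=11: arr=0 -> substrate=0 bound=2 product=12
t=12: arr=3 -> substrate=1 bound=3 product=13
t=13: arr=0 -> substrate=0 bound=3 product=14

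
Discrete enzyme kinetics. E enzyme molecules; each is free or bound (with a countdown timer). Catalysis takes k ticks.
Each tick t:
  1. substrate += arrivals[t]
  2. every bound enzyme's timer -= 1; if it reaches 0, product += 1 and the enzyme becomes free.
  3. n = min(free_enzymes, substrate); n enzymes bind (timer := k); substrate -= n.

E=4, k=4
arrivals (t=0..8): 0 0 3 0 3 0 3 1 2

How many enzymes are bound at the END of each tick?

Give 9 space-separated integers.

Answer: 0 0 3 3 4 4 4 4 4

Derivation:
t=0: arr=0 -> substrate=0 bound=0 product=0
t=1: arr=0 -> substrate=0 bound=0 product=0
t=2: arr=3 -> substrate=0 bound=3 product=0
t=3: arr=0 -> substrate=0 bound=3 product=0
t=4: arr=3 -> substrate=2 bound=4 product=0
t=5: arr=0 -> substrate=2 bound=4 product=0
t=6: arr=3 -> substrate=2 bound=4 product=3
t=7: arr=1 -> substrate=3 bound=4 product=3
t=8: arr=2 -> substrate=4 bound=4 product=4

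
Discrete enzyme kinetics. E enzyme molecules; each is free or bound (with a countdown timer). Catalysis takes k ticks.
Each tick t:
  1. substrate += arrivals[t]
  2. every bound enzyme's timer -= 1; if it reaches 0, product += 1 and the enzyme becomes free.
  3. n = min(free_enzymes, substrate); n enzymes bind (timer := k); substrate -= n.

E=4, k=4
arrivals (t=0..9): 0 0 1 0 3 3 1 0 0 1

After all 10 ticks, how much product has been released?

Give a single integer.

Answer: 4

Derivation:
t=0: arr=0 -> substrate=0 bound=0 product=0
t=1: arr=0 -> substrate=0 bound=0 product=0
t=2: arr=1 -> substrate=0 bound=1 product=0
t=3: arr=0 -> substrate=0 bound=1 product=0
t=4: arr=3 -> substrate=0 bound=4 product=0
t=5: arr=3 -> substrate=3 bound=4 product=0
t=6: arr=1 -> substrate=3 bound=4 product=1
t=7: arr=0 -> substrate=3 bound=4 product=1
t=8: arr=0 -> substrate=0 bound=4 product=4
t=9: arr=1 -> substrate=1 bound=4 product=4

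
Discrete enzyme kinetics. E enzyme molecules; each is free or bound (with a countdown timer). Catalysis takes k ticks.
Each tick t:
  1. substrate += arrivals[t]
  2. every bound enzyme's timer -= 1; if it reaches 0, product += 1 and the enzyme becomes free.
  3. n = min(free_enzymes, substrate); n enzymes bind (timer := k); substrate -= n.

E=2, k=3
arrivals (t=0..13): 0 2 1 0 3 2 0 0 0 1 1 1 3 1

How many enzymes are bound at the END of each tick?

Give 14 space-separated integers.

t=0: arr=0 -> substrate=0 bound=0 product=0
t=1: arr=2 -> substrate=0 bound=2 product=0
t=2: arr=1 -> substrate=1 bound=2 product=0
t=3: arr=0 -> substrate=1 bound=2 product=0
t=4: arr=3 -> substrate=2 bound=2 product=2
t=5: arr=2 -> substrate=4 bound=2 product=2
t=6: arr=0 -> substrate=4 bound=2 product=2
t=7: arr=0 -> substrate=2 bound=2 product=4
t=8: arr=0 -> substrate=2 bound=2 product=4
t=9: arr=1 -> substrate=3 bound=2 product=4
t=10: arr=1 -> substrate=2 bound=2 product=6
t=11: arr=1 -> substrate=3 bound=2 product=6
t=12: arr=3 -> substrate=6 bound=2 product=6
t=13: arr=1 -> substrate=5 bound=2 product=8

Answer: 0 2 2 2 2 2 2 2 2 2 2 2 2 2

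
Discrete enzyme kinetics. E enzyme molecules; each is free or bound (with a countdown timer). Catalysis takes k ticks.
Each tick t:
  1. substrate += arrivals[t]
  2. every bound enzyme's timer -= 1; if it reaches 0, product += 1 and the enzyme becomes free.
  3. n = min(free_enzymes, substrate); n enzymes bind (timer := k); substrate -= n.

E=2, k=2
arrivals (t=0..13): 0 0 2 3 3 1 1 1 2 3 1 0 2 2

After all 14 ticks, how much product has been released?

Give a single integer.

t=0: arr=0 -> substrate=0 bound=0 product=0
t=1: arr=0 -> substrate=0 bound=0 product=0
t=2: arr=2 -> substrate=0 bound=2 product=0
t=3: arr=3 -> substrate=3 bound=2 product=0
t=4: arr=3 -> substrate=4 bound=2 product=2
t=5: arr=1 -> substrate=5 bound=2 product=2
t=6: arr=1 -> substrate=4 bound=2 product=4
t=7: arr=1 -> substrate=5 bound=2 product=4
t=8: arr=2 -> substrate=5 bound=2 product=6
t=9: arr=3 -> substrate=8 bound=2 product=6
t=10: arr=1 -> substrate=7 bound=2 product=8
t=11: arr=0 -> substrate=7 bound=2 product=8
t=12: arr=2 -> substrate=7 bound=2 product=10
t=13: arr=2 -> substrate=9 bound=2 product=10

Answer: 10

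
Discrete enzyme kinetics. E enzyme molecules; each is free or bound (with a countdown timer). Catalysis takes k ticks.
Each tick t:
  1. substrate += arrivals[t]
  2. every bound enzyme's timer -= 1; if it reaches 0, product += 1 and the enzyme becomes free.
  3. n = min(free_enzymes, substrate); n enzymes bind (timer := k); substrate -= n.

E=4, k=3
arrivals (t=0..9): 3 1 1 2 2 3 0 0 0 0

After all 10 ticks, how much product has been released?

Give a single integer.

Answer: 11

Derivation:
t=0: arr=3 -> substrate=0 bound=3 product=0
t=1: arr=1 -> substrate=0 bound=4 product=0
t=2: arr=1 -> substrate=1 bound=4 product=0
t=3: arr=2 -> substrate=0 bound=4 product=3
t=4: arr=2 -> substrate=1 bound=4 product=4
t=5: arr=3 -> substrate=4 bound=4 product=4
t=6: arr=0 -> substrate=1 bound=4 product=7
t=7: arr=0 -> substrate=0 bound=4 product=8
t=8: arr=0 -> substrate=0 bound=4 product=8
t=9: arr=0 -> substrate=0 bound=1 product=11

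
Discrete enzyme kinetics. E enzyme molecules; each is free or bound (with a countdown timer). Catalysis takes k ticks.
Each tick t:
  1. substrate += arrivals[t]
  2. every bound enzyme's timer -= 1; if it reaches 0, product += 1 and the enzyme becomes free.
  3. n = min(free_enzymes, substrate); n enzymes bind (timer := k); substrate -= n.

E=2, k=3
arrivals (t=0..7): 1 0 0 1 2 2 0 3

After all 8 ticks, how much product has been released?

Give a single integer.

Answer: 3

Derivation:
t=0: arr=1 -> substrate=0 bound=1 product=0
t=1: arr=0 -> substrate=0 bound=1 product=0
t=2: arr=0 -> substrate=0 bound=1 product=0
t=3: arr=1 -> substrate=0 bound=1 product=1
t=4: arr=2 -> substrate=1 bound=2 product=1
t=5: arr=2 -> substrate=3 bound=2 product=1
t=6: arr=0 -> substrate=2 bound=2 product=2
t=7: arr=3 -> substrate=4 bound=2 product=3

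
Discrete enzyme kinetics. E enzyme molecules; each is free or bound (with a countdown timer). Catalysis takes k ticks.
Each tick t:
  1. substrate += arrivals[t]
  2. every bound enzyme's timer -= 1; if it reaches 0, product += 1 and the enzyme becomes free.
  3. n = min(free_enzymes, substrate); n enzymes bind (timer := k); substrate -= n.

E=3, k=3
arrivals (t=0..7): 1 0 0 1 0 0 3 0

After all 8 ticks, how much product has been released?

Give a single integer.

Answer: 2

Derivation:
t=0: arr=1 -> substrate=0 bound=1 product=0
t=1: arr=0 -> substrate=0 bound=1 product=0
t=2: arr=0 -> substrate=0 bound=1 product=0
t=3: arr=1 -> substrate=0 bound=1 product=1
t=4: arr=0 -> substrate=0 bound=1 product=1
t=5: arr=0 -> substrate=0 bound=1 product=1
t=6: arr=3 -> substrate=0 bound=3 product=2
t=7: arr=0 -> substrate=0 bound=3 product=2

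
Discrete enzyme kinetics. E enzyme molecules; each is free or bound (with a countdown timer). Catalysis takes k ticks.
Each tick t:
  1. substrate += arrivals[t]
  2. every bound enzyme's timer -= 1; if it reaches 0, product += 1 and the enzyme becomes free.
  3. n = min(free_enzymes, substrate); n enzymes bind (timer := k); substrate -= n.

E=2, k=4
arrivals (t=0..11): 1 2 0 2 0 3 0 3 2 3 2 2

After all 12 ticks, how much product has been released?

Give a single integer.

t=0: arr=1 -> substrate=0 bound=1 product=0
t=1: arr=2 -> substrate=1 bound=2 product=0
t=2: arr=0 -> substrate=1 bound=2 product=0
t=3: arr=2 -> substrate=3 bound=2 product=0
t=4: arr=0 -> substrate=2 bound=2 product=1
t=5: arr=3 -> substrate=4 bound=2 product=2
t=6: arr=0 -> substrate=4 bound=2 product=2
t=7: arr=3 -> substrate=7 bound=2 product=2
t=8: arr=2 -> substrate=8 bound=2 product=3
t=9: arr=3 -> substrate=10 bound=2 product=4
t=10: arr=2 -> substrate=12 bound=2 product=4
t=11: arr=2 -> substrate=14 bound=2 product=4

Answer: 4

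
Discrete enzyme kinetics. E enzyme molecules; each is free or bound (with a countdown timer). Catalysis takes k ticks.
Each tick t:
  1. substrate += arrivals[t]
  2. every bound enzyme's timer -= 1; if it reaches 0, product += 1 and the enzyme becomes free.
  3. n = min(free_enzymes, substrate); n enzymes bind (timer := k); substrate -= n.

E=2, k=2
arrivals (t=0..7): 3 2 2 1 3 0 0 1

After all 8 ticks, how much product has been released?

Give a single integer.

t=0: arr=3 -> substrate=1 bound=2 product=0
t=1: arr=2 -> substrate=3 bound=2 product=0
t=2: arr=2 -> substrate=3 bound=2 product=2
t=3: arr=1 -> substrate=4 bound=2 product=2
t=4: arr=3 -> substrate=5 bound=2 product=4
t=5: arr=0 -> substrate=5 bound=2 product=4
t=6: arr=0 -> substrate=3 bound=2 product=6
t=7: arr=1 -> substrate=4 bound=2 product=6

Answer: 6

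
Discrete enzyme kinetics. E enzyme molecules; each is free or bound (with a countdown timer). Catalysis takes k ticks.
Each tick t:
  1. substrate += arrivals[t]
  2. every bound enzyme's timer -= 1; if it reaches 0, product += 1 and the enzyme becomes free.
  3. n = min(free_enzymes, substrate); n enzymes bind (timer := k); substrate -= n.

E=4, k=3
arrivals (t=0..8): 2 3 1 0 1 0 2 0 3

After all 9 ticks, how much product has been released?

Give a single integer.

Answer: 7

Derivation:
t=0: arr=2 -> substrate=0 bound=2 product=0
t=1: arr=3 -> substrate=1 bound=4 product=0
t=2: arr=1 -> substrate=2 bound=4 product=0
t=3: arr=0 -> substrate=0 bound=4 product=2
t=4: arr=1 -> substrate=0 bound=3 product=4
t=5: arr=0 -> substrate=0 bound=3 product=4
t=6: arr=2 -> substrate=0 bound=3 product=6
t=7: arr=0 -> substrate=0 bound=2 product=7
t=8: arr=3 -> substrate=1 bound=4 product=7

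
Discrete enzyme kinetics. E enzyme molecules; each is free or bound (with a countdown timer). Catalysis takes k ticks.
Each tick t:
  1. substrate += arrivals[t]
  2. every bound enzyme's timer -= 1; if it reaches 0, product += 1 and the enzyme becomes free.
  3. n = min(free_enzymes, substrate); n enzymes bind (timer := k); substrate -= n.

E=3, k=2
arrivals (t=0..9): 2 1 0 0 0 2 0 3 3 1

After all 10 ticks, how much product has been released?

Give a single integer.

Answer: 8

Derivation:
t=0: arr=2 -> substrate=0 bound=2 product=0
t=1: arr=1 -> substrate=0 bound=3 product=0
t=2: arr=0 -> substrate=0 bound=1 product=2
t=3: arr=0 -> substrate=0 bound=0 product=3
t=4: arr=0 -> substrate=0 bound=0 product=3
t=5: arr=2 -> substrate=0 bound=2 product=3
t=6: arr=0 -> substrate=0 bound=2 product=3
t=7: arr=3 -> substrate=0 bound=3 product=5
t=8: arr=3 -> substrate=3 bound=3 product=5
t=9: arr=1 -> substrate=1 bound=3 product=8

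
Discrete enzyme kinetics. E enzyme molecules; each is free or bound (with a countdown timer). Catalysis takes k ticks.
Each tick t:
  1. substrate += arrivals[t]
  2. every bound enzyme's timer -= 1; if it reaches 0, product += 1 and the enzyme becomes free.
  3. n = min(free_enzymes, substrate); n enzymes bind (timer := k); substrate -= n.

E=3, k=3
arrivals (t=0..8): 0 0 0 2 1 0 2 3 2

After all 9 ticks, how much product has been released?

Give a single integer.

Answer: 3

Derivation:
t=0: arr=0 -> substrate=0 bound=0 product=0
t=1: arr=0 -> substrate=0 bound=0 product=0
t=2: arr=0 -> substrate=0 bound=0 product=0
t=3: arr=2 -> substrate=0 bound=2 product=0
t=4: arr=1 -> substrate=0 bound=3 product=0
t=5: arr=0 -> substrate=0 bound=3 product=0
t=6: arr=2 -> substrate=0 bound=3 product=2
t=7: arr=3 -> substrate=2 bound=3 product=3
t=8: arr=2 -> substrate=4 bound=3 product=3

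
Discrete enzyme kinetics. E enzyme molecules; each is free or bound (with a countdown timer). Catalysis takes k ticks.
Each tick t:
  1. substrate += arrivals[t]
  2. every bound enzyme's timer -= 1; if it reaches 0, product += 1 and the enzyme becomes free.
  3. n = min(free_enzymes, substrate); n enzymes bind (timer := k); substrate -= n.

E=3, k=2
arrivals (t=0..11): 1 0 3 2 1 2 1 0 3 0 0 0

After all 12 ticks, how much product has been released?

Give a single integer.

Answer: 13

Derivation:
t=0: arr=1 -> substrate=0 bound=1 product=0
t=1: arr=0 -> substrate=0 bound=1 product=0
t=2: arr=3 -> substrate=0 bound=3 product=1
t=3: arr=2 -> substrate=2 bound=3 product=1
t=4: arr=1 -> substrate=0 bound=3 product=4
t=5: arr=2 -> substrate=2 bound=3 product=4
t=6: arr=1 -> substrate=0 bound=3 product=7
t=7: arr=0 -> substrate=0 bound=3 product=7
t=8: arr=3 -> substrate=0 bound=3 product=10
t=9: arr=0 -> substrate=0 bound=3 product=10
t=10: arr=0 -> substrate=0 bound=0 product=13
t=11: arr=0 -> substrate=0 bound=0 product=13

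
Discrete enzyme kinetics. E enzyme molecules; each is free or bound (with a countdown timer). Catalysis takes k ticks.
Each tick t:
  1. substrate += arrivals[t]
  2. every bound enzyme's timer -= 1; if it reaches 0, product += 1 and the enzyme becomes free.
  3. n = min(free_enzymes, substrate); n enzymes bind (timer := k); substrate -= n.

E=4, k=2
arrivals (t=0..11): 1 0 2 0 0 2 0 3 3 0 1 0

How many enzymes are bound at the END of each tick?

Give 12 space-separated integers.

t=0: arr=1 -> substrate=0 bound=1 product=0
t=1: arr=0 -> substrate=0 bound=1 product=0
t=2: arr=2 -> substrate=0 bound=2 product=1
t=3: arr=0 -> substrate=0 bound=2 product=1
t=4: arr=0 -> substrate=0 bound=0 product=3
t=5: arr=2 -> substrate=0 bound=2 product=3
t=6: arr=0 -> substrate=0 bound=2 product=3
t=7: arr=3 -> substrate=0 bound=3 product=5
t=8: arr=3 -> substrate=2 bound=4 product=5
t=9: arr=0 -> substrate=0 bound=3 product=8
t=10: arr=1 -> substrate=0 bound=3 product=9
t=11: arr=0 -> substrate=0 bound=1 product=11

Answer: 1 1 2 2 0 2 2 3 4 3 3 1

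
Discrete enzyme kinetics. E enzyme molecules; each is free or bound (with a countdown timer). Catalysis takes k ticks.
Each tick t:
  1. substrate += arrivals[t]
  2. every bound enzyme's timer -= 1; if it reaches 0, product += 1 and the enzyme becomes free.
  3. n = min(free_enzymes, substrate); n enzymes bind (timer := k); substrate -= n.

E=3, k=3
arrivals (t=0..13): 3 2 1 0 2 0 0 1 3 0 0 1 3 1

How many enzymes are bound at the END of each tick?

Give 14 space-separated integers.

Answer: 3 3 3 3 3 3 2 3 3 3 3 3 3 3

Derivation:
t=0: arr=3 -> substrate=0 bound=3 product=0
t=1: arr=2 -> substrate=2 bound=3 product=0
t=2: arr=1 -> substrate=3 bound=3 product=0
t=3: arr=0 -> substrate=0 bound=3 product=3
t=4: arr=2 -> substrate=2 bound=3 product=3
t=5: arr=0 -> substrate=2 bound=3 product=3
t=6: arr=0 -> substrate=0 bound=2 product=6
t=7: arr=1 -> substrate=0 bound=3 product=6
t=8: arr=3 -> substrate=3 bound=3 product=6
t=9: arr=0 -> substrate=1 bound=3 product=8
t=10: arr=0 -> substrate=0 bound=3 product=9
t=11: arr=1 -> substrate=1 bound=3 product=9
t=12: arr=3 -> substrate=2 bound=3 product=11
t=13: arr=1 -> substrate=2 bound=3 product=12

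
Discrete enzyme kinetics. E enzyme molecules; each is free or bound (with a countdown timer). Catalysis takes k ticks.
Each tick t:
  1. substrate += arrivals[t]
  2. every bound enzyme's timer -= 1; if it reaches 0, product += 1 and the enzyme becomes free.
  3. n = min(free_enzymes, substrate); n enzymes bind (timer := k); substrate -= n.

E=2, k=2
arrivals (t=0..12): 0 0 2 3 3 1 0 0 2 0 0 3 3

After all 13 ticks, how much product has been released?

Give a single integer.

Answer: 10

Derivation:
t=0: arr=0 -> substrate=0 bound=0 product=0
t=1: arr=0 -> substrate=0 bound=0 product=0
t=2: arr=2 -> substrate=0 bound=2 product=0
t=3: arr=3 -> substrate=3 bound=2 product=0
t=4: arr=3 -> substrate=4 bound=2 product=2
t=5: arr=1 -> substrate=5 bound=2 product=2
t=6: arr=0 -> substrate=3 bound=2 product=4
t=7: arr=0 -> substrate=3 bound=2 product=4
t=8: arr=2 -> substrate=3 bound=2 product=6
t=9: arr=0 -> substrate=3 bound=2 product=6
t=10: arr=0 -> substrate=1 bound=2 product=8
t=11: arr=3 -> substrate=4 bound=2 product=8
t=12: arr=3 -> substrate=5 bound=2 product=10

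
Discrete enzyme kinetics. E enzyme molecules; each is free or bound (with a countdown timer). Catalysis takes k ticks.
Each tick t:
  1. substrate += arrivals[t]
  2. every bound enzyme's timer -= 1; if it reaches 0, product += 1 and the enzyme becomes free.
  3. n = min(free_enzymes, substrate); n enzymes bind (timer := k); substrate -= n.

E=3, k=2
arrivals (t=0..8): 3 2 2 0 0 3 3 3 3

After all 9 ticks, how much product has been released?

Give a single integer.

t=0: arr=3 -> substrate=0 bound=3 product=0
t=1: arr=2 -> substrate=2 bound=3 product=0
t=2: arr=2 -> substrate=1 bound=3 product=3
t=3: arr=0 -> substrate=1 bound=3 product=3
t=4: arr=0 -> substrate=0 bound=1 product=6
t=5: arr=3 -> substrate=1 bound=3 product=6
t=6: arr=3 -> substrate=3 bound=3 product=7
t=7: arr=3 -> substrate=4 bound=3 product=9
t=8: arr=3 -> substrate=6 bound=3 product=10

Answer: 10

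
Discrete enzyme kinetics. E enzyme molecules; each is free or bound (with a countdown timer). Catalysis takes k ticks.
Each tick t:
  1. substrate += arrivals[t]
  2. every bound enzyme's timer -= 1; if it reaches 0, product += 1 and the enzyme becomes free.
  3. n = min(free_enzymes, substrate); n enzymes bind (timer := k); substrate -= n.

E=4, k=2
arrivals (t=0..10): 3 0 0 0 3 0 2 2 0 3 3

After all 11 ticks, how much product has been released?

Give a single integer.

t=0: arr=3 -> substrate=0 bound=3 product=0
t=1: arr=0 -> substrate=0 bound=3 product=0
t=2: arr=0 -> substrate=0 bound=0 product=3
t=3: arr=0 -> substrate=0 bound=0 product=3
t=4: arr=3 -> substrate=0 bound=3 product=3
t=5: arr=0 -> substrate=0 bound=3 product=3
t=6: arr=2 -> substrate=0 bound=2 product=6
t=7: arr=2 -> substrate=0 bound=4 product=6
t=8: arr=0 -> substrate=0 bound=2 product=8
t=9: arr=3 -> substrate=0 bound=3 product=10
t=10: arr=3 -> substrate=2 bound=4 product=10

Answer: 10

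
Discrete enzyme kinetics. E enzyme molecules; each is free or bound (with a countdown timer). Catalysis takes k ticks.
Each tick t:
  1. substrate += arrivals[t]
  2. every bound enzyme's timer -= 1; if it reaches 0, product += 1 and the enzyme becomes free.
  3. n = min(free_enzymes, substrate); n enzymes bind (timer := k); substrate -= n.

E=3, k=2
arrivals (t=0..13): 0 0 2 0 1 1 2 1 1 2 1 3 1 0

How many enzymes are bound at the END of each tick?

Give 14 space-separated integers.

t=0: arr=0 -> substrate=0 bound=0 product=0
t=1: arr=0 -> substrate=0 bound=0 product=0
t=2: arr=2 -> substrate=0 bound=2 product=0
t=3: arr=0 -> substrate=0 bound=2 product=0
t=4: arr=1 -> substrate=0 bound=1 product=2
t=5: arr=1 -> substrate=0 bound=2 product=2
t=6: arr=2 -> substrate=0 bound=3 product=3
t=7: arr=1 -> substrate=0 bound=3 product=4
t=8: arr=1 -> substrate=0 bound=2 product=6
t=9: arr=2 -> substrate=0 bound=3 product=7
t=10: arr=1 -> substrate=0 bound=3 product=8
t=11: arr=3 -> substrate=1 bound=3 product=10
t=12: arr=1 -> substrate=1 bound=3 product=11
t=13: arr=0 -> substrate=0 bound=2 product=13

Answer: 0 0 2 2 1 2 3 3 2 3 3 3 3 2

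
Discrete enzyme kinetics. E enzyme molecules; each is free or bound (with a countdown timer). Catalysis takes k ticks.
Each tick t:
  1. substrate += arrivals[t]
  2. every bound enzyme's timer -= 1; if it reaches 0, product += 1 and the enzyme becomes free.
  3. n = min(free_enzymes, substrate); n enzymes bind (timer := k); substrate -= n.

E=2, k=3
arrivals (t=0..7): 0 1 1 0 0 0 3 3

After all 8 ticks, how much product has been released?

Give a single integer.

t=0: arr=0 -> substrate=0 bound=0 product=0
t=1: arr=1 -> substrate=0 bound=1 product=0
t=2: arr=1 -> substrate=0 bound=2 product=0
t=3: arr=0 -> substrate=0 bound=2 product=0
t=4: arr=0 -> substrate=0 bound=1 product=1
t=5: arr=0 -> substrate=0 bound=0 product=2
t=6: arr=3 -> substrate=1 bound=2 product=2
t=7: arr=3 -> substrate=4 bound=2 product=2

Answer: 2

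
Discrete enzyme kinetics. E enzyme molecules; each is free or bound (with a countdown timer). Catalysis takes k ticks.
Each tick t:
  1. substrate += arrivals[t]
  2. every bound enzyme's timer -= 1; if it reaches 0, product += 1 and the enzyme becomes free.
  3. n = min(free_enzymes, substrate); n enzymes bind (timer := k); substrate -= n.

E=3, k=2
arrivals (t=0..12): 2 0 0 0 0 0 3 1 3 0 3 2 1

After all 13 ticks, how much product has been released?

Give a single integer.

t=0: arr=2 -> substrate=0 bound=2 product=0
t=1: arr=0 -> substrate=0 bound=2 product=0
t=2: arr=0 -> substrate=0 bound=0 product=2
t=3: arr=0 -> substrate=0 bound=0 product=2
t=4: arr=0 -> substrate=0 bound=0 product=2
t=5: arr=0 -> substrate=0 bound=0 product=2
t=6: arr=3 -> substrate=0 bound=3 product=2
t=7: arr=1 -> substrate=1 bound=3 product=2
t=8: arr=3 -> substrate=1 bound=3 product=5
t=9: arr=0 -> substrate=1 bound=3 product=5
t=10: arr=3 -> substrate=1 bound=3 product=8
t=11: arr=2 -> substrate=3 bound=3 product=8
t=12: arr=1 -> substrate=1 bound=3 product=11

Answer: 11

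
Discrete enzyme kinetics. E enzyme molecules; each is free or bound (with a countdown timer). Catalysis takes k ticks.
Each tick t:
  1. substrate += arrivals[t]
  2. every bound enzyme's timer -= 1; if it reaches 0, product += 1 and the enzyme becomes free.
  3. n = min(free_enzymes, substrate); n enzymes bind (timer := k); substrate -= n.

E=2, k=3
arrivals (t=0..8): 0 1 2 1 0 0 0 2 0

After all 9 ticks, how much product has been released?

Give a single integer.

Answer: 4

Derivation:
t=0: arr=0 -> substrate=0 bound=0 product=0
t=1: arr=1 -> substrate=0 bound=1 product=0
t=2: arr=2 -> substrate=1 bound=2 product=0
t=3: arr=1 -> substrate=2 bound=2 product=0
t=4: arr=0 -> substrate=1 bound=2 product=1
t=5: arr=0 -> substrate=0 bound=2 product=2
t=6: arr=0 -> substrate=0 bound=2 product=2
t=7: arr=2 -> substrate=1 bound=2 product=3
t=8: arr=0 -> substrate=0 bound=2 product=4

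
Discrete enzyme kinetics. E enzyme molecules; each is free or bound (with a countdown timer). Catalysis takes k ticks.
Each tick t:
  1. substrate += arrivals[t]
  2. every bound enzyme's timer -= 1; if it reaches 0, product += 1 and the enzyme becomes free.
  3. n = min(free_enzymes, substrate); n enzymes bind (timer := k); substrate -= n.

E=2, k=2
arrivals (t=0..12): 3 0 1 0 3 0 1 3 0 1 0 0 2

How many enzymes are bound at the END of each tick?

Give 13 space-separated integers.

Answer: 2 2 2 2 2 2 2 2 2 2 2 2 2

Derivation:
t=0: arr=3 -> substrate=1 bound=2 product=0
t=1: arr=0 -> substrate=1 bound=2 product=0
t=2: arr=1 -> substrate=0 bound=2 product=2
t=3: arr=0 -> substrate=0 bound=2 product=2
t=4: arr=3 -> substrate=1 bound=2 product=4
t=5: arr=0 -> substrate=1 bound=2 product=4
t=6: arr=1 -> substrate=0 bound=2 product=6
t=7: arr=3 -> substrate=3 bound=2 product=6
t=8: arr=0 -> substrate=1 bound=2 product=8
t=9: arr=1 -> substrate=2 bound=2 product=8
t=10: arr=0 -> substrate=0 bound=2 product=10
t=11: arr=0 -> substrate=0 bound=2 product=10
t=12: arr=2 -> substrate=0 bound=2 product=12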